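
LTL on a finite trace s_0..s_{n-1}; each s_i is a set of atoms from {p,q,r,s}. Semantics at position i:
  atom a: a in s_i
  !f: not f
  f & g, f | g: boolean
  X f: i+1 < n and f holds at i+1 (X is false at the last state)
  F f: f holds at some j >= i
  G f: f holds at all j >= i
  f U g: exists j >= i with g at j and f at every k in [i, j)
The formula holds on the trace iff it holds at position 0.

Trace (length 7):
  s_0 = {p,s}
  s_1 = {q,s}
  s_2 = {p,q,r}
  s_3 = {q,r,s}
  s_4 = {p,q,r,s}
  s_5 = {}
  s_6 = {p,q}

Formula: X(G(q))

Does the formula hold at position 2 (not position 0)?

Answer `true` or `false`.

s_0={p,s}: X(G(q))=False G(q)=False q=False
s_1={q,s}: X(G(q))=False G(q)=False q=True
s_2={p,q,r}: X(G(q))=False G(q)=False q=True
s_3={q,r,s}: X(G(q))=False G(q)=False q=True
s_4={p,q,r,s}: X(G(q))=False G(q)=False q=True
s_5={}: X(G(q))=True G(q)=False q=False
s_6={p,q}: X(G(q))=False G(q)=True q=True
Evaluating at position 2: result = False

Answer: false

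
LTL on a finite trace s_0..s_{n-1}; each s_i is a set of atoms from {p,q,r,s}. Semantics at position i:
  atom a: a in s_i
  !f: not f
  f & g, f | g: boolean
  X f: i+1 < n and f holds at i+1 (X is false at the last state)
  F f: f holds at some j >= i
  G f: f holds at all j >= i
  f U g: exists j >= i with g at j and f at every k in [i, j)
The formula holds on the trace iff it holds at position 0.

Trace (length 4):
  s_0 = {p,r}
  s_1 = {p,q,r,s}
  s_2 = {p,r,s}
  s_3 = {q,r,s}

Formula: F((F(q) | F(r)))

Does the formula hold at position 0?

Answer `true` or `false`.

s_0={p,r}: F((F(q) | F(r)))=True (F(q) | F(r))=True F(q)=True q=False F(r)=True r=True
s_1={p,q,r,s}: F((F(q) | F(r)))=True (F(q) | F(r))=True F(q)=True q=True F(r)=True r=True
s_2={p,r,s}: F((F(q) | F(r)))=True (F(q) | F(r))=True F(q)=True q=False F(r)=True r=True
s_3={q,r,s}: F((F(q) | F(r)))=True (F(q) | F(r))=True F(q)=True q=True F(r)=True r=True

Answer: true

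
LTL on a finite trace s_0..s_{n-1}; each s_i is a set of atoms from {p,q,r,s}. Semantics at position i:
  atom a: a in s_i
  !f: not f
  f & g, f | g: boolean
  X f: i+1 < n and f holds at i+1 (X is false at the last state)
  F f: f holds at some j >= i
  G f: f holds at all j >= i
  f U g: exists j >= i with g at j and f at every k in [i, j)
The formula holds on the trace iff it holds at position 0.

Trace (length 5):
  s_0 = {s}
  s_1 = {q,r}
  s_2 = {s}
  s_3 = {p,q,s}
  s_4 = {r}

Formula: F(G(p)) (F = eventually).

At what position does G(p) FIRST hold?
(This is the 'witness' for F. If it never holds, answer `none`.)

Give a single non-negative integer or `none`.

s_0={s}: G(p)=False p=False
s_1={q,r}: G(p)=False p=False
s_2={s}: G(p)=False p=False
s_3={p,q,s}: G(p)=False p=True
s_4={r}: G(p)=False p=False
F(G(p)) does not hold (no witness exists).

Answer: none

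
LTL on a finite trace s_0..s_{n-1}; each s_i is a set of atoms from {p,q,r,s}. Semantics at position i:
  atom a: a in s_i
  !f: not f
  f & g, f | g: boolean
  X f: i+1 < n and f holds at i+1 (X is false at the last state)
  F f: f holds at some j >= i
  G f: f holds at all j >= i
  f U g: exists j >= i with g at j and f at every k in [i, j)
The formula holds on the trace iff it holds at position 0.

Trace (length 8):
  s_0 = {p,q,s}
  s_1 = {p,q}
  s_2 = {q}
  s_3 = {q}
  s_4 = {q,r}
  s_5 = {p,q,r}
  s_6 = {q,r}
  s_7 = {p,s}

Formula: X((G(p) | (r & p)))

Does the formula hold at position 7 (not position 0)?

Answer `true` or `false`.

Answer: false

Derivation:
s_0={p,q,s}: X((G(p) | (r & p)))=False (G(p) | (r & p))=False G(p)=False p=True (r & p)=False r=False
s_1={p,q}: X((G(p) | (r & p)))=False (G(p) | (r & p))=False G(p)=False p=True (r & p)=False r=False
s_2={q}: X((G(p) | (r & p)))=False (G(p) | (r & p))=False G(p)=False p=False (r & p)=False r=False
s_3={q}: X((G(p) | (r & p)))=False (G(p) | (r & p))=False G(p)=False p=False (r & p)=False r=False
s_4={q,r}: X((G(p) | (r & p)))=True (G(p) | (r & p))=False G(p)=False p=False (r & p)=False r=True
s_5={p,q,r}: X((G(p) | (r & p)))=False (G(p) | (r & p))=True G(p)=False p=True (r & p)=True r=True
s_6={q,r}: X((G(p) | (r & p)))=True (G(p) | (r & p))=False G(p)=False p=False (r & p)=False r=True
s_7={p,s}: X((G(p) | (r & p)))=False (G(p) | (r & p))=True G(p)=True p=True (r & p)=False r=False
Evaluating at position 7: result = False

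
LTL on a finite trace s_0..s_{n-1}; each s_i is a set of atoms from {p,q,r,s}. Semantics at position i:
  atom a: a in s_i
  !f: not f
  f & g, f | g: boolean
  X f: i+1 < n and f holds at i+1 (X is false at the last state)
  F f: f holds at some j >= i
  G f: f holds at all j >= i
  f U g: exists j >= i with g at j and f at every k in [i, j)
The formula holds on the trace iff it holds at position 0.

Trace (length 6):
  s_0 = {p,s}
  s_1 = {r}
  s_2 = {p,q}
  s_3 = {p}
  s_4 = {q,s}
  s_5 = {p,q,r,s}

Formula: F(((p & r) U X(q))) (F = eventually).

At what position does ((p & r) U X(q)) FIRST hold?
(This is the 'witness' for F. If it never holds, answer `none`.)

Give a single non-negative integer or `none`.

Answer: 1

Derivation:
s_0={p,s}: ((p & r) U X(q))=False (p & r)=False p=True r=False X(q)=False q=False
s_1={r}: ((p & r) U X(q))=True (p & r)=False p=False r=True X(q)=True q=False
s_2={p,q}: ((p & r) U X(q))=False (p & r)=False p=True r=False X(q)=False q=True
s_3={p}: ((p & r) U X(q))=True (p & r)=False p=True r=False X(q)=True q=False
s_4={q,s}: ((p & r) U X(q))=True (p & r)=False p=False r=False X(q)=True q=True
s_5={p,q,r,s}: ((p & r) U X(q))=False (p & r)=True p=True r=True X(q)=False q=True
F(((p & r) U X(q))) holds; first witness at position 1.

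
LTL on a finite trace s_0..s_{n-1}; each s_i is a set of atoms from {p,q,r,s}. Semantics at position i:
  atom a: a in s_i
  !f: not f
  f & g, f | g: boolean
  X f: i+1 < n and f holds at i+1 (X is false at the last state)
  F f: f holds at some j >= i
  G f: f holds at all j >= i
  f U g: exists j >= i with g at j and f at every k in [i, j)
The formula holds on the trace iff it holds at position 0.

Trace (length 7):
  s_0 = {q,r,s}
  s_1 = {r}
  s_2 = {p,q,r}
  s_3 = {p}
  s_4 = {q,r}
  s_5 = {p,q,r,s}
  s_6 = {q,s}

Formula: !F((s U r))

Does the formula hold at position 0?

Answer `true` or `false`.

Answer: false

Derivation:
s_0={q,r,s}: !F((s U r))=False F((s U r))=True (s U r)=True s=True r=True
s_1={r}: !F((s U r))=False F((s U r))=True (s U r)=True s=False r=True
s_2={p,q,r}: !F((s U r))=False F((s U r))=True (s U r)=True s=False r=True
s_3={p}: !F((s U r))=False F((s U r))=True (s U r)=False s=False r=False
s_4={q,r}: !F((s U r))=False F((s U r))=True (s U r)=True s=False r=True
s_5={p,q,r,s}: !F((s U r))=False F((s U r))=True (s U r)=True s=True r=True
s_6={q,s}: !F((s U r))=True F((s U r))=False (s U r)=False s=True r=False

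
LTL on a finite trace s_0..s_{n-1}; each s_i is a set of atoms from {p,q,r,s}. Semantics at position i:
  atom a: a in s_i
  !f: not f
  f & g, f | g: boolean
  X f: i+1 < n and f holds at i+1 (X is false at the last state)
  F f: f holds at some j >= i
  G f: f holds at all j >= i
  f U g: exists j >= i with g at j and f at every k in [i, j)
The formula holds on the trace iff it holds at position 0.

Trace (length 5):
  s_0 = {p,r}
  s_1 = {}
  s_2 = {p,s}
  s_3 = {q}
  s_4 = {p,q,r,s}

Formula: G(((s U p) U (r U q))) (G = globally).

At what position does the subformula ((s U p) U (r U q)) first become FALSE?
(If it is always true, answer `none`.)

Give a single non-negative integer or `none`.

s_0={p,r}: ((s U p) U (r U q))=False (s U p)=True s=False p=True (r U q)=False r=True q=False
s_1={}: ((s U p) U (r U q))=False (s U p)=False s=False p=False (r U q)=False r=False q=False
s_2={p,s}: ((s U p) U (r U q))=True (s U p)=True s=True p=True (r U q)=False r=False q=False
s_3={q}: ((s U p) U (r U q))=True (s U p)=False s=False p=False (r U q)=True r=False q=True
s_4={p,q,r,s}: ((s U p) U (r U q))=True (s U p)=True s=True p=True (r U q)=True r=True q=True
G(((s U p) U (r U q))) holds globally = False
First violation at position 0.

Answer: 0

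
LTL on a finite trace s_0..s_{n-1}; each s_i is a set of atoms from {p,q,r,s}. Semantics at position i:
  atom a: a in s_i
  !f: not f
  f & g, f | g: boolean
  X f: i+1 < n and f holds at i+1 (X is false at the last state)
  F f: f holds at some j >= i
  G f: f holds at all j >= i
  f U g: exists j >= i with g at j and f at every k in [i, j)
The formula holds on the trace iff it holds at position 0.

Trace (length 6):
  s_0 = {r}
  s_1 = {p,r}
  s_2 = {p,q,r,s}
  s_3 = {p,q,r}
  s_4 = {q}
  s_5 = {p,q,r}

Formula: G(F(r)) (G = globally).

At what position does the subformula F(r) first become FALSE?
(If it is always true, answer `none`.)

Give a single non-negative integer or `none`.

s_0={r}: F(r)=True r=True
s_1={p,r}: F(r)=True r=True
s_2={p,q,r,s}: F(r)=True r=True
s_3={p,q,r}: F(r)=True r=True
s_4={q}: F(r)=True r=False
s_5={p,q,r}: F(r)=True r=True
G(F(r)) holds globally = True
No violation — formula holds at every position.

Answer: none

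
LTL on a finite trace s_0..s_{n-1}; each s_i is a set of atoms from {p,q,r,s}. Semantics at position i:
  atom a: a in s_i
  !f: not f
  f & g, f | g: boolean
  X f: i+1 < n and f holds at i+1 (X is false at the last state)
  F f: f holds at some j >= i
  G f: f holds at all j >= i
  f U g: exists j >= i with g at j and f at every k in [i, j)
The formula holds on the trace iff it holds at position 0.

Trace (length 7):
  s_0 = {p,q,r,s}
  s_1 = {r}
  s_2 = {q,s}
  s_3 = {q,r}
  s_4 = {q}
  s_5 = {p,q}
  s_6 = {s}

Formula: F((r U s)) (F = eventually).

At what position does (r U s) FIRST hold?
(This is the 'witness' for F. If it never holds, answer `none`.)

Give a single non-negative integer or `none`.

Answer: 0

Derivation:
s_0={p,q,r,s}: (r U s)=True r=True s=True
s_1={r}: (r U s)=True r=True s=False
s_2={q,s}: (r U s)=True r=False s=True
s_3={q,r}: (r U s)=False r=True s=False
s_4={q}: (r U s)=False r=False s=False
s_5={p,q}: (r U s)=False r=False s=False
s_6={s}: (r U s)=True r=False s=True
F((r U s)) holds; first witness at position 0.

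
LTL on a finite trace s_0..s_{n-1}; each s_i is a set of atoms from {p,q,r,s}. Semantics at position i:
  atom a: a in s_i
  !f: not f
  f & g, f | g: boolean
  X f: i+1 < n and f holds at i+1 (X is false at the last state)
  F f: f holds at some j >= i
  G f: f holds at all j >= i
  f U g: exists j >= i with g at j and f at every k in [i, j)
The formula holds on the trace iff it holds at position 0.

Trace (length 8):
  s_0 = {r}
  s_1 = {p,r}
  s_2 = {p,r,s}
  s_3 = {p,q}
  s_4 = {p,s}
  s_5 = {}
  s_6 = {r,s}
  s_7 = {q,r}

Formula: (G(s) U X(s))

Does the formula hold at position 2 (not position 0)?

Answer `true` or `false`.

s_0={r}: (G(s) U X(s))=False G(s)=False s=False X(s)=False
s_1={p,r}: (G(s) U X(s))=True G(s)=False s=False X(s)=True
s_2={p,r,s}: (G(s) U X(s))=False G(s)=False s=True X(s)=False
s_3={p,q}: (G(s) U X(s))=True G(s)=False s=False X(s)=True
s_4={p,s}: (G(s) U X(s))=False G(s)=False s=True X(s)=False
s_5={}: (G(s) U X(s))=True G(s)=False s=False X(s)=True
s_6={r,s}: (G(s) U X(s))=False G(s)=False s=True X(s)=False
s_7={q,r}: (G(s) U X(s))=False G(s)=False s=False X(s)=False
Evaluating at position 2: result = False

Answer: false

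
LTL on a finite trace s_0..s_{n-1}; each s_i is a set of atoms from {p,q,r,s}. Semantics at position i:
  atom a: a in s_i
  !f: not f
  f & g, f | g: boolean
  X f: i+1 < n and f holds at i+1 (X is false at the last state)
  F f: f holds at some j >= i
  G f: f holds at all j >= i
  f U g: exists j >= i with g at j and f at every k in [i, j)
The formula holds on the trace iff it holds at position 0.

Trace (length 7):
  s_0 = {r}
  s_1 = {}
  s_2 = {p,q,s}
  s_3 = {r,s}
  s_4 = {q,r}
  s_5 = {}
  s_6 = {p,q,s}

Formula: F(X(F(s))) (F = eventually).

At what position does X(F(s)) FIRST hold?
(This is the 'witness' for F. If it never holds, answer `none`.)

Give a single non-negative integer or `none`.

s_0={r}: X(F(s))=True F(s)=True s=False
s_1={}: X(F(s))=True F(s)=True s=False
s_2={p,q,s}: X(F(s))=True F(s)=True s=True
s_3={r,s}: X(F(s))=True F(s)=True s=True
s_4={q,r}: X(F(s))=True F(s)=True s=False
s_5={}: X(F(s))=True F(s)=True s=False
s_6={p,q,s}: X(F(s))=False F(s)=True s=True
F(X(F(s))) holds; first witness at position 0.

Answer: 0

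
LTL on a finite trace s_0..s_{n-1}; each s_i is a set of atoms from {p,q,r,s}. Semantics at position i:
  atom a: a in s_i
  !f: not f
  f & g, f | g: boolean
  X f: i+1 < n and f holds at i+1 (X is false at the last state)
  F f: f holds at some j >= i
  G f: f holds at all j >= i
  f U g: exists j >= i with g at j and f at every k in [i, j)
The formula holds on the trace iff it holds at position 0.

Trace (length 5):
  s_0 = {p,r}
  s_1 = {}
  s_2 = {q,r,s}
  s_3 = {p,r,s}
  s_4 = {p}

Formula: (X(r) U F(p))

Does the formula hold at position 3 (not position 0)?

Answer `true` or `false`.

Answer: true

Derivation:
s_0={p,r}: (X(r) U F(p))=True X(r)=False r=True F(p)=True p=True
s_1={}: (X(r) U F(p))=True X(r)=True r=False F(p)=True p=False
s_2={q,r,s}: (X(r) U F(p))=True X(r)=True r=True F(p)=True p=False
s_3={p,r,s}: (X(r) U F(p))=True X(r)=False r=True F(p)=True p=True
s_4={p}: (X(r) U F(p))=True X(r)=False r=False F(p)=True p=True
Evaluating at position 3: result = True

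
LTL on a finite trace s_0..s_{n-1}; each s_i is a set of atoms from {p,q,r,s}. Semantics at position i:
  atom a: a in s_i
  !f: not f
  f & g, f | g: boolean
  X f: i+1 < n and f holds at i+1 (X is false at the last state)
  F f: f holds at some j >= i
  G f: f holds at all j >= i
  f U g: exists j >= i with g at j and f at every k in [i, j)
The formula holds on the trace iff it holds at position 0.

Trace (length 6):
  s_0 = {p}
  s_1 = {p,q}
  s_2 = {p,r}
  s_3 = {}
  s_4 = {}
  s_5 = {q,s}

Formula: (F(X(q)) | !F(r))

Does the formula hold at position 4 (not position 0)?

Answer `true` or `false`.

Answer: true

Derivation:
s_0={p}: (F(X(q)) | !F(r))=True F(X(q))=True X(q)=True q=False !F(r)=False F(r)=True r=False
s_1={p,q}: (F(X(q)) | !F(r))=True F(X(q))=True X(q)=False q=True !F(r)=False F(r)=True r=False
s_2={p,r}: (F(X(q)) | !F(r))=True F(X(q))=True X(q)=False q=False !F(r)=False F(r)=True r=True
s_3={}: (F(X(q)) | !F(r))=True F(X(q))=True X(q)=False q=False !F(r)=True F(r)=False r=False
s_4={}: (F(X(q)) | !F(r))=True F(X(q))=True X(q)=True q=False !F(r)=True F(r)=False r=False
s_5={q,s}: (F(X(q)) | !F(r))=True F(X(q))=False X(q)=False q=True !F(r)=True F(r)=False r=False
Evaluating at position 4: result = True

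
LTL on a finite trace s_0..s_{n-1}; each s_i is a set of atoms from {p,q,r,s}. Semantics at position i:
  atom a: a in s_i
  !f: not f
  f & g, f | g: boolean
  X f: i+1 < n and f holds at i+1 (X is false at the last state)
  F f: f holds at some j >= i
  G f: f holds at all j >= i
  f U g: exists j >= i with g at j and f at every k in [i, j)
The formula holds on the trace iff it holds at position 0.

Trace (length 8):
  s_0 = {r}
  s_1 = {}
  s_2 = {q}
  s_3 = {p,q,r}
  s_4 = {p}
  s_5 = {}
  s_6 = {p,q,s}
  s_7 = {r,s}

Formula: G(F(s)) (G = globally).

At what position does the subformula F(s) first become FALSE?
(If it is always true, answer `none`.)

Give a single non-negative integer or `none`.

Answer: none

Derivation:
s_0={r}: F(s)=True s=False
s_1={}: F(s)=True s=False
s_2={q}: F(s)=True s=False
s_3={p,q,r}: F(s)=True s=False
s_4={p}: F(s)=True s=False
s_5={}: F(s)=True s=False
s_6={p,q,s}: F(s)=True s=True
s_7={r,s}: F(s)=True s=True
G(F(s)) holds globally = True
No violation — formula holds at every position.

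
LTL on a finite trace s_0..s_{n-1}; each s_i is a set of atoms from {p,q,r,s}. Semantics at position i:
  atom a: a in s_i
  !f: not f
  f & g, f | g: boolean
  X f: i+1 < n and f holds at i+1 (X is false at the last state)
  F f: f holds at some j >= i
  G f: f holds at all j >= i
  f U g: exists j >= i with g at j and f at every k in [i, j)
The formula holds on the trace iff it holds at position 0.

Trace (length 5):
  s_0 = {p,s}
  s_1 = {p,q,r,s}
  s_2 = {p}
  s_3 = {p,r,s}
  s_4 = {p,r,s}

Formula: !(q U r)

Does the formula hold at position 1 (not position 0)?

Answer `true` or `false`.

s_0={p,s}: !(q U r)=True (q U r)=False q=False r=False
s_1={p,q,r,s}: !(q U r)=False (q U r)=True q=True r=True
s_2={p}: !(q U r)=True (q U r)=False q=False r=False
s_3={p,r,s}: !(q U r)=False (q U r)=True q=False r=True
s_4={p,r,s}: !(q U r)=False (q U r)=True q=False r=True
Evaluating at position 1: result = False

Answer: false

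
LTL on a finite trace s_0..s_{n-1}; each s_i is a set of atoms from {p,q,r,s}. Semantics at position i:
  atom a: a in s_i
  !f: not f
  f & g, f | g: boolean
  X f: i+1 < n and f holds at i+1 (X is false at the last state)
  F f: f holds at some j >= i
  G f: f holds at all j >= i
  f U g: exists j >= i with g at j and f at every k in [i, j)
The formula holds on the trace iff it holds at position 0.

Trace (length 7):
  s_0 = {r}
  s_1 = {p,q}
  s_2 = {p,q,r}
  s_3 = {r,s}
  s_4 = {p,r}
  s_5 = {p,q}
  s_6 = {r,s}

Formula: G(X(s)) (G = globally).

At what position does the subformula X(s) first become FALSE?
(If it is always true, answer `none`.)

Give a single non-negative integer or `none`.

s_0={r}: X(s)=False s=False
s_1={p,q}: X(s)=False s=False
s_2={p,q,r}: X(s)=True s=False
s_3={r,s}: X(s)=False s=True
s_4={p,r}: X(s)=False s=False
s_5={p,q}: X(s)=True s=False
s_6={r,s}: X(s)=False s=True
G(X(s)) holds globally = False
First violation at position 0.

Answer: 0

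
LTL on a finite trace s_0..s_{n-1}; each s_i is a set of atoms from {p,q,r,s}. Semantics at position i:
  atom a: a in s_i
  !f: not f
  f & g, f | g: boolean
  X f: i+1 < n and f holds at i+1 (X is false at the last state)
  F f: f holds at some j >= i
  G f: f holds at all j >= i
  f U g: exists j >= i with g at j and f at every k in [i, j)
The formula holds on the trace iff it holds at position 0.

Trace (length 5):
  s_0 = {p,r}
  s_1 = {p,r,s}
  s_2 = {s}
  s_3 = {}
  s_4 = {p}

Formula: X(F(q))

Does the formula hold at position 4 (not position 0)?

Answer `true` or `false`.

Answer: false

Derivation:
s_0={p,r}: X(F(q))=False F(q)=False q=False
s_1={p,r,s}: X(F(q))=False F(q)=False q=False
s_2={s}: X(F(q))=False F(q)=False q=False
s_3={}: X(F(q))=False F(q)=False q=False
s_4={p}: X(F(q))=False F(q)=False q=False
Evaluating at position 4: result = False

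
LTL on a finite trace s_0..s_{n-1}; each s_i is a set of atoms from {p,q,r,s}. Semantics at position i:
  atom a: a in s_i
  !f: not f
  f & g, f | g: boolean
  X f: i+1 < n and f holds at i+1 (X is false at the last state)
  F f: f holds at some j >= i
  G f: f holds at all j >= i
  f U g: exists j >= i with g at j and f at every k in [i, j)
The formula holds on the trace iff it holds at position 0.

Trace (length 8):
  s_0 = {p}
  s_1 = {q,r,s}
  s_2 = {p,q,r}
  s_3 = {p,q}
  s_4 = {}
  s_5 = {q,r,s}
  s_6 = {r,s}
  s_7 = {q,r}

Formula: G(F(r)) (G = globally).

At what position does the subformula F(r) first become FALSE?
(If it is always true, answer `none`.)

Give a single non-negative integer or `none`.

Answer: none

Derivation:
s_0={p}: F(r)=True r=False
s_1={q,r,s}: F(r)=True r=True
s_2={p,q,r}: F(r)=True r=True
s_3={p,q}: F(r)=True r=False
s_4={}: F(r)=True r=False
s_5={q,r,s}: F(r)=True r=True
s_6={r,s}: F(r)=True r=True
s_7={q,r}: F(r)=True r=True
G(F(r)) holds globally = True
No violation — formula holds at every position.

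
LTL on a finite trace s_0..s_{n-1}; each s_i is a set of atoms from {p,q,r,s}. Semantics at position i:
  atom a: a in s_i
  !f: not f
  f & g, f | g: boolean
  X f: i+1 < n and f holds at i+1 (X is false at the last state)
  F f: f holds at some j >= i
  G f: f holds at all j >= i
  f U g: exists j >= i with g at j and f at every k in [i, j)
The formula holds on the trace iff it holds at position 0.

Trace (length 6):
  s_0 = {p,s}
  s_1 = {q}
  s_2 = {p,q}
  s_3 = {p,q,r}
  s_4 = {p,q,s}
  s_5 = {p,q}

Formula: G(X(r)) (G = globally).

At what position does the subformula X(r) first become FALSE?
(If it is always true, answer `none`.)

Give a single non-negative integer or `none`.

s_0={p,s}: X(r)=False r=False
s_1={q}: X(r)=False r=False
s_2={p,q}: X(r)=True r=False
s_3={p,q,r}: X(r)=False r=True
s_4={p,q,s}: X(r)=False r=False
s_5={p,q}: X(r)=False r=False
G(X(r)) holds globally = False
First violation at position 0.

Answer: 0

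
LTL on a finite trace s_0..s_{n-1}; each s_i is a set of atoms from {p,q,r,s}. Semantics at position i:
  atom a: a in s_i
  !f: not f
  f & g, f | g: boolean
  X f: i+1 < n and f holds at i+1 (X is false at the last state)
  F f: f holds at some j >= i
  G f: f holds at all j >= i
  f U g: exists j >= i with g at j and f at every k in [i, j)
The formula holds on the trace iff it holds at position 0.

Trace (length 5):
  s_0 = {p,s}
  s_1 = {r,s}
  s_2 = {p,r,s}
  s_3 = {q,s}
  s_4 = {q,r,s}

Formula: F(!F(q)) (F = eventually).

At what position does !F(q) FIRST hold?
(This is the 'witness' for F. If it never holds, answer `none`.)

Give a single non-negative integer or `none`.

Answer: none

Derivation:
s_0={p,s}: !F(q)=False F(q)=True q=False
s_1={r,s}: !F(q)=False F(q)=True q=False
s_2={p,r,s}: !F(q)=False F(q)=True q=False
s_3={q,s}: !F(q)=False F(q)=True q=True
s_4={q,r,s}: !F(q)=False F(q)=True q=True
F(!F(q)) does not hold (no witness exists).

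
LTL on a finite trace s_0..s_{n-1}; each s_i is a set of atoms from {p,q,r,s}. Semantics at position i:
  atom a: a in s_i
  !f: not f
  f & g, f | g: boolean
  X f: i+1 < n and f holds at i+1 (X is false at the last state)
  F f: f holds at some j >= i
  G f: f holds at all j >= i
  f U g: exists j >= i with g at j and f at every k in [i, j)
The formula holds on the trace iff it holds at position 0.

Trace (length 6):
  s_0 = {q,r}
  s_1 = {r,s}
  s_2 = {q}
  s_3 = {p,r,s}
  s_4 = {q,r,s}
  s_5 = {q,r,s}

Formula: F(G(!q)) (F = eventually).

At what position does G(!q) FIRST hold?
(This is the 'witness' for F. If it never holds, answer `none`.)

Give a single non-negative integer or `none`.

Answer: none

Derivation:
s_0={q,r}: G(!q)=False !q=False q=True
s_1={r,s}: G(!q)=False !q=True q=False
s_2={q}: G(!q)=False !q=False q=True
s_3={p,r,s}: G(!q)=False !q=True q=False
s_4={q,r,s}: G(!q)=False !q=False q=True
s_5={q,r,s}: G(!q)=False !q=False q=True
F(G(!q)) does not hold (no witness exists).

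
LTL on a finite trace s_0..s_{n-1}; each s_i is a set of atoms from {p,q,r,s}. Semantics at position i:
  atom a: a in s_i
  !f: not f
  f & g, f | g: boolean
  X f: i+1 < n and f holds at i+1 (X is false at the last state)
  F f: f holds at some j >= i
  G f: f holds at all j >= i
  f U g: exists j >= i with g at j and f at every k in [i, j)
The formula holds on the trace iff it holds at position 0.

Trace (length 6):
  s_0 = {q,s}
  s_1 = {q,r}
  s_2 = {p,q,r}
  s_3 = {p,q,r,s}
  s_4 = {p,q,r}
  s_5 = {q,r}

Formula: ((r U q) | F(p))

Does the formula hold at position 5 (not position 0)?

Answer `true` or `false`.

Answer: true

Derivation:
s_0={q,s}: ((r U q) | F(p))=True (r U q)=True r=False q=True F(p)=True p=False
s_1={q,r}: ((r U q) | F(p))=True (r U q)=True r=True q=True F(p)=True p=False
s_2={p,q,r}: ((r U q) | F(p))=True (r U q)=True r=True q=True F(p)=True p=True
s_3={p,q,r,s}: ((r U q) | F(p))=True (r U q)=True r=True q=True F(p)=True p=True
s_4={p,q,r}: ((r U q) | F(p))=True (r U q)=True r=True q=True F(p)=True p=True
s_5={q,r}: ((r U q) | F(p))=True (r U q)=True r=True q=True F(p)=False p=False
Evaluating at position 5: result = True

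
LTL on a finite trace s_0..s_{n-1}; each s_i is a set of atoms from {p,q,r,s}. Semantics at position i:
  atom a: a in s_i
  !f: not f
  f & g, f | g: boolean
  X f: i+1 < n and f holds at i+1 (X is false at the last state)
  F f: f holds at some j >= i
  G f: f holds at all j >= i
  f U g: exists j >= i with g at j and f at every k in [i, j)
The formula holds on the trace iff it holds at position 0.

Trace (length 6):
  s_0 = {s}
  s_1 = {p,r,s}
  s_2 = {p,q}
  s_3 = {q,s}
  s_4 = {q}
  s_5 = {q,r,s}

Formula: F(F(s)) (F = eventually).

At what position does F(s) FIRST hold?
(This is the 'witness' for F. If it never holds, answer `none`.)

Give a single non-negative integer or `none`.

s_0={s}: F(s)=True s=True
s_1={p,r,s}: F(s)=True s=True
s_2={p,q}: F(s)=True s=False
s_3={q,s}: F(s)=True s=True
s_4={q}: F(s)=True s=False
s_5={q,r,s}: F(s)=True s=True
F(F(s)) holds; first witness at position 0.

Answer: 0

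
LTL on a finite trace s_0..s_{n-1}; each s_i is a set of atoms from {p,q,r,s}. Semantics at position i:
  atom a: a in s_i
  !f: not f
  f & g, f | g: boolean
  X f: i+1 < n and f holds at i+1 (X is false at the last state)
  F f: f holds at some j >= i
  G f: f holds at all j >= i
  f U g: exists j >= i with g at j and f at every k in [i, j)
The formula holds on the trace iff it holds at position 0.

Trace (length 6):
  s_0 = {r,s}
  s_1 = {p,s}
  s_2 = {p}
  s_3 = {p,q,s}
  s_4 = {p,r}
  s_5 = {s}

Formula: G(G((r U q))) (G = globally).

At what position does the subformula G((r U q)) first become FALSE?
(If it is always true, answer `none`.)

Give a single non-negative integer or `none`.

s_0={r,s}: G((r U q))=False (r U q)=False r=True q=False
s_1={p,s}: G((r U q))=False (r U q)=False r=False q=False
s_2={p}: G((r U q))=False (r U q)=False r=False q=False
s_3={p,q,s}: G((r U q))=False (r U q)=True r=False q=True
s_4={p,r}: G((r U q))=False (r U q)=False r=True q=False
s_5={s}: G((r U q))=False (r U q)=False r=False q=False
G(G((r U q))) holds globally = False
First violation at position 0.

Answer: 0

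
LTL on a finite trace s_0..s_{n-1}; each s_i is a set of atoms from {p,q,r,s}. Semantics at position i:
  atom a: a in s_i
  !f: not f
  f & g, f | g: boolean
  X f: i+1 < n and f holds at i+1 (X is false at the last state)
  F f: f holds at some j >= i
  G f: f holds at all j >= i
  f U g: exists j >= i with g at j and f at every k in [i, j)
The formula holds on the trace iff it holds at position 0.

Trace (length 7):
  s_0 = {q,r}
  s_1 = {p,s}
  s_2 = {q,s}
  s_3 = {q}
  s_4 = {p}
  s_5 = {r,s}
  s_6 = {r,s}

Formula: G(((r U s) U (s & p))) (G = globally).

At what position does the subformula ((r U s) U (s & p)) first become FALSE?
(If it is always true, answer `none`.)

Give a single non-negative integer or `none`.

s_0={q,r}: ((r U s) U (s & p))=True (r U s)=True r=True s=False (s & p)=False p=False
s_1={p,s}: ((r U s) U (s & p))=True (r U s)=True r=False s=True (s & p)=True p=True
s_2={q,s}: ((r U s) U (s & p))=False (r U s)=True r=False s=True (s & p)=False p=False
s_3={q}: ((r U s) U (s & p))=False (r U s)=False r=False s=False (s & p)=False p=False
s_4={p}: ((r U s) U (s & p))=False (r U s)=False r=False s=False (s & p)=False p=True
s_5={r,s}: ((r U s) U (s & p))=False (r U s)=True r=True s=True (s & p)=False p=False
s_6={r,s}: ((r U s) U (s & p))=False (r U s)=True r=True s=True (s & p)=False p=False
G(((r U s) U (s & p))) holds globally = False
First violation at position 2.

Answer: 2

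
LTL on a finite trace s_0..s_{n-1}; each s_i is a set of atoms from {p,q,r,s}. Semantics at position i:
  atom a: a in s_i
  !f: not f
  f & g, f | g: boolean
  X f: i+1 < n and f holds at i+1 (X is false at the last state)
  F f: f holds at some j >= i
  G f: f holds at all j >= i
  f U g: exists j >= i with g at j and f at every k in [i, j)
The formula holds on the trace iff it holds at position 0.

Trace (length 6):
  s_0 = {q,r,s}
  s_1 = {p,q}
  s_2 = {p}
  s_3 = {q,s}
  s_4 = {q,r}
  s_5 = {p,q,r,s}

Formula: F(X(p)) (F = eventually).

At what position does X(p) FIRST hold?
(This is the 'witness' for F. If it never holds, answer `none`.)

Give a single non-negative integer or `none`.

s_0={q,r,s}: X(p)=True p=False
s_1={p,q}: X(p)=True p=True
s_2={p}: X(p)=False p=True
s_3={q,s}: X(p)=False p=False
s_4={q,r}: X(p)=True p=False
s_5={p,q,r,s}: X(p)=False p=True
F(X(p)) holds; first witness at position 0.

Answer: 0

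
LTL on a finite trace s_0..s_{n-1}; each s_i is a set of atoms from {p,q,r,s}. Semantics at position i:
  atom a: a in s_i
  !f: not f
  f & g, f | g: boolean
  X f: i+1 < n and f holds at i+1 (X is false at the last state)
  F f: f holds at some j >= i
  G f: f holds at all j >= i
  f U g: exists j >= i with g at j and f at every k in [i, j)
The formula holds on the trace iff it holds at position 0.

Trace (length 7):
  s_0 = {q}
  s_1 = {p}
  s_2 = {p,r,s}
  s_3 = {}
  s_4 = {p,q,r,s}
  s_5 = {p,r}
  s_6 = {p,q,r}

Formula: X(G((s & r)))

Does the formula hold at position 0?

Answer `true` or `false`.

s_0={q}: X(G((s & r)))=False G((s & r))=False (s & r)=False s=False r=False
s_1={p}: X(G((s & r)))=False G((s & r))=False (s & r)=False s=False r=False
s_2={p,r,s}: X(G((s & r)))=False G((s & r))=False (s & r)=True s=True r=True
s_3={}: X(G((s & r)))=False G((s & r))=False (s & r)=False s=False r=False
s_4={p,q,r,s}: X(G((s & r)))=False G((s & r))=False (s & r)=True s=True r=True
s_5={p,r}: X(G((s & r)))=False G((s & r))=False (s & r)=False s=False r=True
s_6={p,q,r}: X(G((s & r)))=False G((s & r))=False (s & r)=False s=False r=True

Answer: false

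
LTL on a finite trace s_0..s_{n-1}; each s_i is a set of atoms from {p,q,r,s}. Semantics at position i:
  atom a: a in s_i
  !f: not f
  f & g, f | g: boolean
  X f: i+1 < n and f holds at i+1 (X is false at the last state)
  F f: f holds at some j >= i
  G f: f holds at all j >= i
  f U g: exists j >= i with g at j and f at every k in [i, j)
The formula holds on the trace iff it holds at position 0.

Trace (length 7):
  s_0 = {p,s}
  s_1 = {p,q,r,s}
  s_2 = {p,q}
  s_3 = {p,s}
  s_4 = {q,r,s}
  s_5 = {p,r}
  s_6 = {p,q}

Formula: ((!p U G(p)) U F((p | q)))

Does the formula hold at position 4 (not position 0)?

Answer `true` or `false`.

s_0={p,s}: ((!p U G(p)) U F((p | q)))=True (!p U G(p))=False !p=False p=True G(p)=False F((p | q))=True (p | q)=True q=False
s_1={p,q,r,s}: ((!p U G(p)) U F((p | q)))=True (!p U G(p))=False !p=False p=True G(p)=False F((p | q))=True (p | q)=True q=True
s_2={p,q}: ((!p U G(p)) U F((p | q)))=True (!p U G(p))=False !p=False p=True G(p)=False F((p | q))=True (p | q)=True q=True
s_3={p,s}: ((!p U G(p)) U F((p | q)))=True (!p U G(p))=False !p=False p=True G(p)=False F((p | q))=True (p | q)=True q=False
s_4={q,r,s}: ((!p U G(p)) U F((p | q)))=True (!p U G(p))=True !p=True p=False G(p)=False F((p | q))=True (p | q)=True q=True
s_5={p,r}: ((!p U G(p)) U F((p | q)))=True (!p U G(p))=True !p=False p=True G(p)=True F((p | q))=True (p | q)=True q=False
s_6={p,q}: ((!p U G(p)) U F((p | q)))=True (!p U G(p))=True !p=False p=True G(p)=True F((p | q))=True (p | q)=True q=True
Evaluating at position 4: result = True

Answer: true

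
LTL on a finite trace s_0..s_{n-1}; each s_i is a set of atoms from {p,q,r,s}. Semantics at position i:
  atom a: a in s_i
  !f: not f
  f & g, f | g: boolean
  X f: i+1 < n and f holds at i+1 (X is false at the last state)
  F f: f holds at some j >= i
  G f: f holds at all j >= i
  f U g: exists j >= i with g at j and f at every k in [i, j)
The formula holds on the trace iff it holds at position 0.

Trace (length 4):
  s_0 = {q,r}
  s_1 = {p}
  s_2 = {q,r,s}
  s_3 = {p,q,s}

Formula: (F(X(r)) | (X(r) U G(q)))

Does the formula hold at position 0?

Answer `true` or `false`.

s_0={q,r}: (F(X(r)) | (X(r) U G(q)))=True F(X(r))=True X(r)=False r=True (X(r) U G(q))=False G(q)=False q=True
s_1={p}: (F(X(r)) | (X(r) U G(q)))=True F(X(r))=True X(r)=True r=False (X(r) U G(q))=True G(q)=False q=False
s_2={q,r,s}: (F(X(r)) | (X(r) U G(q)))=True F(X(r))=False X(r)=False r=True (X(r) U G(q))=True G(q)=True q=True
s_3={p,q,s}: (F(X(r)) | (X(r) U G(q)))=True F(X(r))=False X(r)=False r=False (X(r) U G(q))=True G(q)=True q=True

Answer: true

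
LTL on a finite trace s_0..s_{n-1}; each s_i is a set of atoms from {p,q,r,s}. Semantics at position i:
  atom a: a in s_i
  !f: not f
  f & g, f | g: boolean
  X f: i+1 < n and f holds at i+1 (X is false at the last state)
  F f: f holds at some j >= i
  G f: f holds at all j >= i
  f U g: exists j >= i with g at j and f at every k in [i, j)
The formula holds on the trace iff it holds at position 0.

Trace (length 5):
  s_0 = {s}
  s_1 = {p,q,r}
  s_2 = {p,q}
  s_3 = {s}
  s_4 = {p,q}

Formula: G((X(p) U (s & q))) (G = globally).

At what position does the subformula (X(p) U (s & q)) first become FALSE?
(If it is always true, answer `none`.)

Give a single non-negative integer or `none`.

s_0={s}: (X(p) U (s & q))=False X(p)=True p=False (s & q)=False s=True q=False
s_1={p,q,r}: (X(p) U (s & q))=False X(p)=True p=True (s & q)=False s=False q=True
s_2={p,q}: (X(p) U (s & q))=False X(p)=False p=True (s & q)=False s=False q=True
s_3={s}: (X(p) U (s & q))=False X(p)=True p=False (s & q)=False s=True q=False
s_4={p,q}: (X(p) U (s & q))=False X(p)=False p=True (s & q)=False s=False q=True
G((X(p) U (s & q))) holds globally = False
First violation at position 0.

Answer: 0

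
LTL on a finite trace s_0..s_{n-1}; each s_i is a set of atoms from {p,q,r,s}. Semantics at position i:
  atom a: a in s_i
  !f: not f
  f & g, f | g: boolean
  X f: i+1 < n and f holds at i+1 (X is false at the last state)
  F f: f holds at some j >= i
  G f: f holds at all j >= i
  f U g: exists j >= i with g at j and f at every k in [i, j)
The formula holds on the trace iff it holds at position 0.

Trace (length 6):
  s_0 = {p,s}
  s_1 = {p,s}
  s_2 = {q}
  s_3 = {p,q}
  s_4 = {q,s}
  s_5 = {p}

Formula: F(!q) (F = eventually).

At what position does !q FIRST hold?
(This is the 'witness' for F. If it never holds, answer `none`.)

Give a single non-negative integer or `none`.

Answer: 0

Derivation:
s_0={p,s}: !q=True q=False
s_1={p,s}: !q=True q=False
s_2={q}: !q=False q=True
s_3={p,q}: !q=False q=True
s_4={q,s}: !q=False q=True
s_5={p}: !q=True q=False
F(!q) holds; first witness at position 0.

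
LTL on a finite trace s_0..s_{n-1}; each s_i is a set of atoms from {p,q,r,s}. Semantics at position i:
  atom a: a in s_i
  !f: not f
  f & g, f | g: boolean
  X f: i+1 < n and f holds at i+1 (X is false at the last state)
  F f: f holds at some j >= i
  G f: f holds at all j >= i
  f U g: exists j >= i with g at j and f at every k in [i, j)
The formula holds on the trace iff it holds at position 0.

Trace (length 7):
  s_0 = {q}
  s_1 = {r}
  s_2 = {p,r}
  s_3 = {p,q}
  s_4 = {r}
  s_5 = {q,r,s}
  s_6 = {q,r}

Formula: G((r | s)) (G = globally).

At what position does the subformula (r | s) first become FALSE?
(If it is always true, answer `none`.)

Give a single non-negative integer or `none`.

s_0={q}: (r | s)=False r=False s=False
s_1={r}: (r | s)=True r=True s=False
s_2={p,r}: (r | s)=True r=True s=False
s_3={p,q}: (r | s)=False r=False s=False
s_4={r}: (r | s)=True r=True s=False
s_5={q,r,s}: (r | s)=True r=True s=True
s_6={q,r}: (r | s)=True r=True s=False
G((r | s)) holds globally = False
First violation at position 0.

Answer: 0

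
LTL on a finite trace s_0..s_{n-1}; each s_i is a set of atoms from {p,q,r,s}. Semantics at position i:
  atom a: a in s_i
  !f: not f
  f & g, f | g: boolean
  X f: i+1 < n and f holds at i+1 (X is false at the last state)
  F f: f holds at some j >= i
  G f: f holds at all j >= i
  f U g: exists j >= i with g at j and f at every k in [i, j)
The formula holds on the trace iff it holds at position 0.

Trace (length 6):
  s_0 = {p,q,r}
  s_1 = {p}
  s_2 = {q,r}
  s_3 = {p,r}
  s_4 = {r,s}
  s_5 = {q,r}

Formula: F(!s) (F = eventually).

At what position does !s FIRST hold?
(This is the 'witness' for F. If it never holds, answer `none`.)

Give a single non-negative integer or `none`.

Answer: 0

Derivation:
s_0={p,q,r}: !s=True s=False
s_1={p}: !s=True s=False
s_2={q,r}: !s=True s=False
s_3={p,r}: !s=True s=False
s_4={r,s}: !s=False s=True
s_5={q,r}: !s=True s=False
F(!s) holds; first witness at position 0.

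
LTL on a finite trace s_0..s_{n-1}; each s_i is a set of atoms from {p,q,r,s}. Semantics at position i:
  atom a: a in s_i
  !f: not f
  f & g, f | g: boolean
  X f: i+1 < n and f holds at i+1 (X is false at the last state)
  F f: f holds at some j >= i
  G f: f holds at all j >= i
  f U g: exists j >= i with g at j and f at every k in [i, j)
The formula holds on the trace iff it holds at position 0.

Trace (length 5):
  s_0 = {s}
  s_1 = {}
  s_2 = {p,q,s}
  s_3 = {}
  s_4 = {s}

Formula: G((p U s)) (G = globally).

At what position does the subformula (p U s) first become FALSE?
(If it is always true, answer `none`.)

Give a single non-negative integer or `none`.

Answer: 1

Derivation:
s_0={s}: (p U s)=True p=False s=True
s_1={}: (p U s)=False p=False s=False
s_2={p,q,s}: (p U s)=True p=True s=True
s_3={}: (p U s)=False p=False s=False
s_4={s}: (p U s)=True p=False s=True
G((p U s)) holds globally = False
First violation at position 1.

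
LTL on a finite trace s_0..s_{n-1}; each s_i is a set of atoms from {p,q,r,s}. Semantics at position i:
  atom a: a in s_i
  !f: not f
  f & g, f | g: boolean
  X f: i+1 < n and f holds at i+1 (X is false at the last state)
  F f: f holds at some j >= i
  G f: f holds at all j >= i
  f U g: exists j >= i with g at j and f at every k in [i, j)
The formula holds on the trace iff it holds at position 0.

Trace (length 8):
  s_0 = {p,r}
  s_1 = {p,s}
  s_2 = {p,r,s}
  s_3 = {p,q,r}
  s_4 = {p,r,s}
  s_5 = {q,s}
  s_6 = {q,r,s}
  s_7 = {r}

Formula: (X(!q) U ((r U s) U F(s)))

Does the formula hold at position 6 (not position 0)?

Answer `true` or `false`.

s_0={p,r}: (X(!q) U ((r U s) U F(s)))=True X(!q)=True !q=True q=False ((r U s) U F(s))=True (r U s)=True r=True s=False F(s)=True
s_1={p,s}: (X(!q) U ((r U s) U F(s)))=True X(!q)=True !q=True q=False ((r U s) U F(s))=True (r U s)=True r=False s=True F(s)=True
s_2={p,r,s}: (X(!q) U ((r U s) U F(s)))=True X(!q)=False !q=True q=False ((r U s) U F(s))=True (r U s)=True r=True s=True F(s)=True
s_3={p,q,r}: (X(!q) U ((r U s) U F(s)))=True X(!q)=True !q=False q=True ((r U s) U F(s))=True (r U s)=True r=True s=False F(s)=True
s_4={p,r,s}: (X(!q) U ((r U s) U F(s)))=True X(!q)=False !q=True q=False ((r U s) U F(s))=True (r U s)=True r=True s=True F(s)=True
s_5={q,s}: (X(!q) U ((r U s) U F(s)))=True X(!q)=False !q=False q=True ((r U s) U F(s))=True (r U s)=True r=False s=True F(s)=True
s_6={q,r,s}: (X(!q) U ((r U s) U F(s)))=True X(!q)=True !q=False q=True ((r U s) U F(s))=True (r U s)=True r=True s=True F(s)=True
s_7={r}: (X(!q) U ((r U s) U F(s)))=False X(!q)=False !q=True q=False ((r U s) U F(s))=False (r U s)=False r=True s=False F(s)=False
Evaluating at position 6: result = True

Answer: true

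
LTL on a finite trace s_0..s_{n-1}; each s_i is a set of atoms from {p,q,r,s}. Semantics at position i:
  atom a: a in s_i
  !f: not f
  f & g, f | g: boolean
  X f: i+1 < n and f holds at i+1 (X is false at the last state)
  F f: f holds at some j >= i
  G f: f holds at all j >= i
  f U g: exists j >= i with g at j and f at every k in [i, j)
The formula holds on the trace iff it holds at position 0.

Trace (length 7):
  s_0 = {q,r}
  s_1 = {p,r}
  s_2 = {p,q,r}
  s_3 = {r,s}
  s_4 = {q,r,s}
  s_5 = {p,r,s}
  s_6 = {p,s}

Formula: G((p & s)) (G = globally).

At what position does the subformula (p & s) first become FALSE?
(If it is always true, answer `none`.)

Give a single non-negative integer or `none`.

s_0={q,r}: (p & s)=False p=False s=False
s_1={p,r}: (p & s)=False p=True s=False
s_2={p,q,r}: (p & s)=False p=True s=False
s_3={r,s}: (p & s)=False p=False s=True
s_4={q,r,s}: (p & s)=False p=False s=True
s_5={p,r,s}: (p & s)=True p=True s=True
s_6={p,s}: (p & s)=True p=True s=True
G((p & s)) holds globally = False
First violation at position 0.

Answer: 0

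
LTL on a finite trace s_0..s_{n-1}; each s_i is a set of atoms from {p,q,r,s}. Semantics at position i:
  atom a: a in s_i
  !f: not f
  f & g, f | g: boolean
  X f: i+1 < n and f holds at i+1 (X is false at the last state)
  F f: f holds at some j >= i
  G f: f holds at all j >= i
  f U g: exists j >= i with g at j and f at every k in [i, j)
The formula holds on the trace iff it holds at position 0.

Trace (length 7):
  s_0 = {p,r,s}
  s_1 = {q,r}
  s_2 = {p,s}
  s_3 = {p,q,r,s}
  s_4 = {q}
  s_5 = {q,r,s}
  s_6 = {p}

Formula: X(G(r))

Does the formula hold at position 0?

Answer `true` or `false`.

Answer: false

Derivation:
s_0={p,r,s}: X(G(r))=False G(r)=False r=True
s_1={q,r}: X(G(r))=False G(r)=False r=True
s_2={p,s}: X(G(r))=False G(r)=False r=False
s_3={p,q,r,s}: X(G(r))=False G(r)=False r=True
s_4={q}: X(G(r))=False G(r)=False r=False
s_5={q,r,s}: X(G(r))=False G(r)=False r=True
s_6={p}: X(G(r))=False G(r)=False r=False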